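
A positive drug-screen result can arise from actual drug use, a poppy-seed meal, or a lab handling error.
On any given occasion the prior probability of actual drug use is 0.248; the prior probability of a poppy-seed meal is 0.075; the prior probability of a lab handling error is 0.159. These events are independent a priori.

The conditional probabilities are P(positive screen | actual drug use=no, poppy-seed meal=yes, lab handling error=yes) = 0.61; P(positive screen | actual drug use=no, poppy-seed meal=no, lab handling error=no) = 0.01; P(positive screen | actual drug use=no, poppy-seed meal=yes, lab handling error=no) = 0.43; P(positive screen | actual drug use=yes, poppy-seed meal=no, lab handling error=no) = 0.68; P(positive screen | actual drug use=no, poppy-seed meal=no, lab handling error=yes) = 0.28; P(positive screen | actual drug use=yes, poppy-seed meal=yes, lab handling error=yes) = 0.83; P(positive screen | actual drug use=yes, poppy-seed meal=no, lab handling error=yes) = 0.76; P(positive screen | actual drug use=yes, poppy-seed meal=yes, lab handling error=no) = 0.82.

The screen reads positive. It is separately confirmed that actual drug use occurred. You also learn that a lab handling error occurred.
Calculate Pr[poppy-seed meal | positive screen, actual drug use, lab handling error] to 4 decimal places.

Pr[poppy-seed meal | positive screen, actual drug use, lab handling error] ≈ 0.0813

Sum P(positive screen|·) weighted by the priors over both values of poppy-seed meal:
  P(positive screen | actual drug use, lab handling error) = 0.76×0.925 + 0.83×0.075
        = 0.703000 + 0.062250 = 0.765250
The terms with poppy-seed meal present sum to 0.062250, so
  P(poppy-seed meal | positive screen, actual drug use, lab handling error) = 0.062250 / 0.765250 ≈ 0.0813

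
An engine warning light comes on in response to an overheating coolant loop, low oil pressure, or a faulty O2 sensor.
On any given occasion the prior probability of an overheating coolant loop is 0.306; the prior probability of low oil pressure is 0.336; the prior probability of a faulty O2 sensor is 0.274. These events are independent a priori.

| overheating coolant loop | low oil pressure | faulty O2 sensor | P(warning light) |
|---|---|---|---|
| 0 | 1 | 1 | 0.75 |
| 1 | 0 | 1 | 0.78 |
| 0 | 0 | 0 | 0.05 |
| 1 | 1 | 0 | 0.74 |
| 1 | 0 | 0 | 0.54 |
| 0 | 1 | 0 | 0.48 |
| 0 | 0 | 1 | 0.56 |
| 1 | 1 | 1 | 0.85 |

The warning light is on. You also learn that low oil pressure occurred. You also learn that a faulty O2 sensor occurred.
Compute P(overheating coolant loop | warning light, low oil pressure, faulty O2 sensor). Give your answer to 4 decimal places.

Enumerate both values of overheating coolant loop and weight by the priors:
  P(warning light | low oil pressure, faulty O2 sensor) = 0.75·0.694 + 0.85·0.306
        = 0.520500 + 0.260100 = 0.780600
The terms with overheating coolant loop present sum to 0.260100, so
  P(overheating coolant loop | warning light, low oil pressure, faulty O2 sensor) = 0.260100 / 0.780600 ≈ 0.3332

P(overheating coolant loop | warning light, low oil pressure, faulty O2 sensor) ≈ 0.3332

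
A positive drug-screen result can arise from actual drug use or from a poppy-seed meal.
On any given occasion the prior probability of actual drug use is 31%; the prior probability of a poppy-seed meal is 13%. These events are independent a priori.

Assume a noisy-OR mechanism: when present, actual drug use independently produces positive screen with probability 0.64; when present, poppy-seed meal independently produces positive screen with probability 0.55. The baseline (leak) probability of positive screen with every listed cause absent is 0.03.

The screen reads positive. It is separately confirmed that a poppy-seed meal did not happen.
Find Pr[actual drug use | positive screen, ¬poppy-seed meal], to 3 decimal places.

Under noisy-OR, P(positive screen | causes) = 1 − (1−0.03)·∏(1−qᵢ) over the active causes.
Numerator (weight on configurations with actual drug use): 0.6508·0.31 = 0.201748
Normalizer over all consistent configurations: 0.03·0.69 + 0.6508·0.31 = 0.222448
P(actual drug use | positive screen, ¬poppy-seed meal) = 0.201748/0.222448 ≈ 0.907

Pr[actual drug use | positive screen, ¬poppy-seed meal] ≈ 0.907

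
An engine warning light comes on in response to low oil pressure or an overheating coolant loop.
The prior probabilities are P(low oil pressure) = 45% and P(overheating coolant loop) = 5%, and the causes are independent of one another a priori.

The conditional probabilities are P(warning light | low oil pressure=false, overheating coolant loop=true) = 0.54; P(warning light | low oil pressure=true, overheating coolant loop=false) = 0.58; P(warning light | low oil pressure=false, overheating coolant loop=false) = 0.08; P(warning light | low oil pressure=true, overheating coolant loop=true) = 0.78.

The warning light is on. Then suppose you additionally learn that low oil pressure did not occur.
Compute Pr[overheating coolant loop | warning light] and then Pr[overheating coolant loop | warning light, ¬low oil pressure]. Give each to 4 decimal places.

Pr[overheating coolant loop | warning light] ≈ 0.1006; Pr[overheating coolant loop | warning light, ¬low oil pressure] ≈ 0.2621

Enumerate the 4 (low oil pressure, overheating coolant loop) configurations and weight by the priors:
  P(warning light) = 0.08·0.55·0.95 + 0.54·0.55·0.05 + 0.58·0.45·0.95 + 0.78·0.45·0.05
        = 0.041800 + 0.014850 + 0.247950 + 0.017550 = 0.322150
Configurations with overheating coolant loop contribute 0.032400, so
  P(overheating coolant loop | warning light) = 0.032400 / 0.322150 ≈ 0.1006

Now condition on the additional information:
Sum P(warning light|·) weighted by the priors over both values of overheating coolant loop:
  P(warning light | ¬low oil pressure) = 0.08·0.95 + 0.54·0.05
        = 0.076000 + 0.027000 = 0.103000
The terms with overheating coolant loop present sum to 0.027000, so
  P(overheating coolant loop | warning light, ¬low oil pressure) = 0.027000 / 0.103000 ≈ 0.2621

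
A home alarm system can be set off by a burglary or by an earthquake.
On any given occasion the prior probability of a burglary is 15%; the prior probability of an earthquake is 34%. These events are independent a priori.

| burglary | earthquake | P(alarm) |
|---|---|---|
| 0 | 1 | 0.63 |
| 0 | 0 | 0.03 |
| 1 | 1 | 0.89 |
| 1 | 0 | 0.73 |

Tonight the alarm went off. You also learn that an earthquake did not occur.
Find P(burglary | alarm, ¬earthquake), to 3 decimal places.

Weight on burglary=true, given the evidence: 0.73*0.15 = 0.109500
The normalizing constant is 0.03*0.85 + 0.73*0.15 = 0.135000
P(burglary | alarm, ¬earthquake) = 0.109500/0.135000 ≈ 0.811

P(burglary | alarm, ¬earthquake) ≈ 0.811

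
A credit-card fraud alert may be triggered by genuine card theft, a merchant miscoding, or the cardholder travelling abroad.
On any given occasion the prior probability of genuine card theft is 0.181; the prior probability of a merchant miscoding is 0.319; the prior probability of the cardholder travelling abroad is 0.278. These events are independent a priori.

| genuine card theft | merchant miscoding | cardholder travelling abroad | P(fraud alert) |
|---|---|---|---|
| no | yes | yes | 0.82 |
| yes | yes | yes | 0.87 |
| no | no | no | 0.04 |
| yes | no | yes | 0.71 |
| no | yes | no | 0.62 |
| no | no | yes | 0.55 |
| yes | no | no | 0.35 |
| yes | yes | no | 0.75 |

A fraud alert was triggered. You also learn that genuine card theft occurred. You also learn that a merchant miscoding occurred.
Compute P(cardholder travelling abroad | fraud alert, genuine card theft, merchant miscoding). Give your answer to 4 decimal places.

Weight on cardholder travelling abroad=true, given the evidence: 0.87·0.278 = 0.241860
Normalizer over all consistent configurations: 0.75·0.722 + 0.87·0.278 = 0.783360
P(cardholder travelling abroad | fraud alert, genuine card theft, merchant miscoding) = 0.241860/0.783360 ≈ 0.3087

P(cardholder travelling abroad | fraud alert, genuine card theft, merchant miscoding) ≈ 0.3087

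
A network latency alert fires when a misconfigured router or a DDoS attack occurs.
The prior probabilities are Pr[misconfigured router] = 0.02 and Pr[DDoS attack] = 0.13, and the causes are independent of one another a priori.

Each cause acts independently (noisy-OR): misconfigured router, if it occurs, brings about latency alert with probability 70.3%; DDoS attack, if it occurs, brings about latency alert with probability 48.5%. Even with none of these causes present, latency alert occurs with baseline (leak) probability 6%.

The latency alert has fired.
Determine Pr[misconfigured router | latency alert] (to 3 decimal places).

Under noisy-OR, P(latency alert | causes) = 1 − (1−0.06)·∏(1−qᵢ) over the active causes.
P(latency alert) = 0.06*0.98*0.87 + 0.5159*0.98*0.13 + 0.72082*0.02*0.87 + 0.856222*0.02*0.13 = 0.051156 + 0.065726 + 0.012542 + 0.002226 = 0.131650
Restricting to configurations with misconfigured router present: 0.012542 + 0.002226 = 0.014768.
Hence the posterior is 0.014768/0.131650 ≈ 0.112.

Pr[misconfigured router | latency alert] ≈ 0.112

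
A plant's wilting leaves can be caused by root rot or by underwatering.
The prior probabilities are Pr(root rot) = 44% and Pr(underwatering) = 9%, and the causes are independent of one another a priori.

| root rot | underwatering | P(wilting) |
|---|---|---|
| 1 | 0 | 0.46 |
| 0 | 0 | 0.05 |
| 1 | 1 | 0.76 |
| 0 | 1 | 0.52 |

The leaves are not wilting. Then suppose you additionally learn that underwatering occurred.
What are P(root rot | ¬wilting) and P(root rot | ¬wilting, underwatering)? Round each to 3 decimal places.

P(root rot | ¬wilting) ≈ 0.308; P(root rot | ¬wilting, underwatering) ≈ 0.282

P(¬wilting) = 0.95*0.56*0.91 + 0.48*0.56*0.09 + 0.54*0.44*0.91 + 0.24*0.44*0.09 = 0.484120 + 0.024192 + 0.216216 + 0.009504 = 0.734032
Restricting to configurations with root rot present: 0.216216 + 0.009504 = 0.225720.
So P(root rot | ¬wilting) = 0.225720/0.734032 ≈ 0.308.

Now also conditioning on underwatering=true:
Weight on root rot=true, given the evidence: 0.24×0.44 = 0.105600
Normalizer over all consistent configurations: 0.48×0.56 + 0.24×0.44 = 0.374400
Posterior = 0.105600 / 0.374400 ≈ 0.282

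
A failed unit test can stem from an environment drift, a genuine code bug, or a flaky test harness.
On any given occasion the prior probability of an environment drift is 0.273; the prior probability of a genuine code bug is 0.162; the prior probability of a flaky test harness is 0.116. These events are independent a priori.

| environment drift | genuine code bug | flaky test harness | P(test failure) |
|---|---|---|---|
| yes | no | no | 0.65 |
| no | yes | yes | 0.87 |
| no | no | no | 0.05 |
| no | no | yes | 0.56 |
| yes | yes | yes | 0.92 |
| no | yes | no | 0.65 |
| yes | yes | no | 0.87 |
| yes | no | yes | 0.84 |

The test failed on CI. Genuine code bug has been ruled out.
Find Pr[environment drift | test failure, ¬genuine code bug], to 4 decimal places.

Pr[environment drift | test failure, ¬genuine code bug] ≈ 0.6981

For the numerator, keep only environment drift=true terms: 0.156866 + 0.026601 = 0.183467
The normalizing constant is 0.05×0.727×0.884 + 0.56×0.727×0.116 + 0.65×0.273×0.884 + 0.84×0.273×0.116 = 0.262826
Posterior = 0.183467 / 0.262826 ≈ 0.6981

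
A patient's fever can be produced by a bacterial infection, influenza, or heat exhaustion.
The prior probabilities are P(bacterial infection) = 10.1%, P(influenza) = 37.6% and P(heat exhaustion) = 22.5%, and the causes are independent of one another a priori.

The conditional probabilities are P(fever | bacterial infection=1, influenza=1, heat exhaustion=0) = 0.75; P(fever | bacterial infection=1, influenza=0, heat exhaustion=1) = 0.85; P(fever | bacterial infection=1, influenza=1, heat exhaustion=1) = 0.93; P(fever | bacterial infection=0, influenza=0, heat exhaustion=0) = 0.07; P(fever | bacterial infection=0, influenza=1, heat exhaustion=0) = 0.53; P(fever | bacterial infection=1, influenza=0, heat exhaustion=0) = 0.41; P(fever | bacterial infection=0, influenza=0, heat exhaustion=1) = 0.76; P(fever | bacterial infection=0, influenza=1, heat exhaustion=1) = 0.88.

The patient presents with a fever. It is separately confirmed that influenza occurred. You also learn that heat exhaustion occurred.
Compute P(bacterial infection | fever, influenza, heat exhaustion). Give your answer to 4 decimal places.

Sum P(fever|·) weighted by the priors over both values of bacterial infection:
  P(fever | influenza, heat exhaustion) = 0.88*0.899 + 0.93*0.101
        = 0.791120 + 0.093930 = 0.885050
The terms with bacterial infection present sum to 0.093930, so
  P(bacterial infection | fever, influenza, heat exhaustion) = 0.093930 / 0.885050 ≈ 0.1061

P(bacterial infection | fever, influenza, heat exhaustion) ≈ 0.1061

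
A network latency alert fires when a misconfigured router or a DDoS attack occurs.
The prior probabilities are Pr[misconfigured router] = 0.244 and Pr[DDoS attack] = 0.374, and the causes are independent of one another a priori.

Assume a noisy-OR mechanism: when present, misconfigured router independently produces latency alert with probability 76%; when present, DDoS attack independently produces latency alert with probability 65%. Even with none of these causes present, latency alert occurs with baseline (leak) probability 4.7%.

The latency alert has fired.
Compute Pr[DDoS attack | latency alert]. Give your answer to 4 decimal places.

Under noisy-OR, P(latency alert | causes) = 1 − (1−0.047)·∏(1−qᵢ) over the active causes.
P(latency alert) = 0.047×0.756×0.626 + 0.66645×0.756×0.374 + 0.77128×0.244×0.626 + 0.919948×0.244×0.374 = 0.022243 + 0.188435 + 0.117808 + 0.083951 = 0.412437
The DDoS attack-present share is 0.188435 + 0.083951 = 0.272386.
P(DDoS attack | latency alert) = 0.272386 / 0.412437 ≈ 0.6604

Pr[DDoS attack | latency alert] ≈ 0.6604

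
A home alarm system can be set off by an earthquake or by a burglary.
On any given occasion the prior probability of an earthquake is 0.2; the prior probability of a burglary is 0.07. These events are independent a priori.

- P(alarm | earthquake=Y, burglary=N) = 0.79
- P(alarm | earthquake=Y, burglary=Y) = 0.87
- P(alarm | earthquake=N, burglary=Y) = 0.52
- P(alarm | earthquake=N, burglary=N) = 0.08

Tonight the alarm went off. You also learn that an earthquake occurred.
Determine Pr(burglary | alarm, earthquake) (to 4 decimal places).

P(alarm | earthquake) = 0.79·0.93 + 0.87·0.07 = 0.734700 + 0.060900 = 0.795600
The burglary-present share is 0.87·0.07 = 0.060900.
Hence the posterior is 0.060900/0.795600 ≈ 0.0765.

Pr(burglary | alarm, earthquake) ≈ 0.0765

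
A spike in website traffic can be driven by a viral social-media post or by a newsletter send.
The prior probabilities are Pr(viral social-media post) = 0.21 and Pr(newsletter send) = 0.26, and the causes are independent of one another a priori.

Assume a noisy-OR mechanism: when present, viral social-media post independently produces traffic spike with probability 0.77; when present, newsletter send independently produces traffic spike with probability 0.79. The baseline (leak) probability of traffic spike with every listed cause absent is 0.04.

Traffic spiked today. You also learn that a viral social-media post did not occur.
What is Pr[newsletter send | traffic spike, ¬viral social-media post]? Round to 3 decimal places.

Pr[newsletter send | traffic spike, ¬viral social-media post] ≈ 0.875

Under noisy-OR, P(traffic spike | causes) = 1 − (1−0.04)·∏(1−qᵢ) over the active causes.
Numerator (weight on configurations with newsletter send): 0.7984*0.26 = 0.207584
The normalizing constant is 0.04*0.74 + 0.7984*0.26 = 0.237184
P(newsletter send | traffic spike, ¬viral social-media post) = 0.207584/0.237184 ≈ 0.875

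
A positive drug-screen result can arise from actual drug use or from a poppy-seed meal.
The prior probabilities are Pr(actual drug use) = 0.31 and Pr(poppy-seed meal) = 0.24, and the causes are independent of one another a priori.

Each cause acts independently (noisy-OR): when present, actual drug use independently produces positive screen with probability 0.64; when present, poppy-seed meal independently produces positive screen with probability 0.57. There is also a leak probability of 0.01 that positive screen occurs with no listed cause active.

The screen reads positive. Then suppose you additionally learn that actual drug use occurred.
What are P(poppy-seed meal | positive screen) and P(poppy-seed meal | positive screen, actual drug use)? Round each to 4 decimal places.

P(poppy-seed meal | positive screen) ≈ 0.5019; P(poppy-seed meal | positive screen, actual drug use) ≈ 0.2935

Under noisy-OR, P(positive screen | causes) = 1 − (1−0.01)·∏(1−qᵢ) over the active causes.
P(positive screen) = 0.01·0.69·0.76 + 0.5743·0.69·0.24 + 0.6436·0.31·0.76 + 0.846748·0.31·0.24 = 0.005244 + 0.095104 + 0.151632 + 0.062998 = 0.314978
Restricting to configurations with poppy-seed meal present: 0.095104 + 0.062998 = 0.158102.
P(poppy-seed meal | positive screen) = 0.158102 / 0.314978 ≈ 0.5019

Now also conditioning on actual drug use=true:
P(positive screen | actual drug use) = 0.6436×0.76 + 0.846748×0.24 = 0.489136 + 0.203220 = 0.692356
Of this, 0.203220 comes from 0.846748×0.24 (the poppy-seed meal=true cases).
So P(poppy-seed meal | positive screen, actual drug use) = 0.203220/0.692356 ≈ 0.2935.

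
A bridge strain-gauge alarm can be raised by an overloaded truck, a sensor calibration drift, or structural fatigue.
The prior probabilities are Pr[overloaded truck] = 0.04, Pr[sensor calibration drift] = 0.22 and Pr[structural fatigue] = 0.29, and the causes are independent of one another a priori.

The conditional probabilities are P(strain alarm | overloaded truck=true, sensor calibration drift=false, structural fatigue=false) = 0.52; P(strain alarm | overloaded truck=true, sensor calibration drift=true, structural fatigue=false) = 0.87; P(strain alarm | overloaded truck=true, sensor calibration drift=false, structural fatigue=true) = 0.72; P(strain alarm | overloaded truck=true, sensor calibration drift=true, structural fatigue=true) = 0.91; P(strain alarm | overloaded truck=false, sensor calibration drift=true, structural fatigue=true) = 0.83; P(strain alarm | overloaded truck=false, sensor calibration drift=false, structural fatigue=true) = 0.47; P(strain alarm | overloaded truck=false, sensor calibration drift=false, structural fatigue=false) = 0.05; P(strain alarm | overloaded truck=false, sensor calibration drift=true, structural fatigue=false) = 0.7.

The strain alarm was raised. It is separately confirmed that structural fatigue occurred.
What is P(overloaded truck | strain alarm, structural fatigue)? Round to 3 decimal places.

P(overloaded truck | strain alarm, structural fatigue) ≈ 0.055

Weight on overloaded truck=true, given the evidence: 0.022464 + 0.008008 = 0.030472
The normalizing constant is 0.47*0.96*0.78 + 0.83*0.96*0.22 + 0.72*0.04*0.78 + 0.91*0.04*0.22 = 0.557704
Posterior = 0.030472 / 0.557704 ≈ 0.055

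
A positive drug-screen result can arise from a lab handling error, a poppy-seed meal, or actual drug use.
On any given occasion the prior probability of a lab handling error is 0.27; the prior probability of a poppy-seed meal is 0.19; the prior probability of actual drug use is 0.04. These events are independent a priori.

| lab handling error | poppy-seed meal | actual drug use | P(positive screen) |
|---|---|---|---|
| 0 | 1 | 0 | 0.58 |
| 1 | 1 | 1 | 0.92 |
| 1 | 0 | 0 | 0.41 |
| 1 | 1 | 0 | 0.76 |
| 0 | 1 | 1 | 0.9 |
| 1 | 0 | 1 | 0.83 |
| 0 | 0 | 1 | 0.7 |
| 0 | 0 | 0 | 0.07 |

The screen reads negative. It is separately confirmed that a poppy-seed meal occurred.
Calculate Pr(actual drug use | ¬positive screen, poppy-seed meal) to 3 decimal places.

P(¬positive screen | poppy-seed meal) = 0.42·0.73·0.96 + 0.1·0.73·0.04 + 0.24·0.27·0.96 + 0.08·0.27·0.04 = 0.294336 + 0.002920 + 0.062208 + 0.000864 = 0.360328
Of this, 0.003784 comes from 0.002920 + 0.000864 (the actual drug use=true cases).
Hence the posterior is 0.003784/0.360328 ≈ 0.011.

Pr(actual drug use | ¬positive screen, poppy-seed meal) ≈ 0.011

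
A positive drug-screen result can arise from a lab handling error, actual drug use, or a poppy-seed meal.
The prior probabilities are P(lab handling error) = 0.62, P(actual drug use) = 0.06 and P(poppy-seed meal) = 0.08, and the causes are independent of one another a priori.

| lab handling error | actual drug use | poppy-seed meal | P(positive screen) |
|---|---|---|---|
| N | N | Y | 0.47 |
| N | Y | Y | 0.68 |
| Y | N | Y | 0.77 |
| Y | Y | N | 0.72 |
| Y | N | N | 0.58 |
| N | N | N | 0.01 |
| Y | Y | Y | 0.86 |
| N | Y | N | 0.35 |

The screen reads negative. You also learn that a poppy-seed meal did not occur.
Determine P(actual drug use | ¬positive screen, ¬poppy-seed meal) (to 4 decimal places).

P(actual drug use | ¬positive screen, ¬poppy-seed meal) ≈ 0.0405

Sum P(¬positive screen|·) weighted by the priors over the 4 (lab handling error, actual drug use) configurations:
  P(¬positive screen | ¬poppy-seed meal) = 0.99*0.38*0.94 + 0.65*0.38*0.06 + 0.42*0.62*0.94 + 0.28*0.62*0.06
        = 0.353628 + 0.014820 + 0.244776 + 0.010416 = 0.623640
The terms with actual drug use present sum to 0.025236, so
  P(actual drug use | ¬positive screen, ¬poppy-seed meal) = 0.025236 / 0.623640 ≈ 0.0405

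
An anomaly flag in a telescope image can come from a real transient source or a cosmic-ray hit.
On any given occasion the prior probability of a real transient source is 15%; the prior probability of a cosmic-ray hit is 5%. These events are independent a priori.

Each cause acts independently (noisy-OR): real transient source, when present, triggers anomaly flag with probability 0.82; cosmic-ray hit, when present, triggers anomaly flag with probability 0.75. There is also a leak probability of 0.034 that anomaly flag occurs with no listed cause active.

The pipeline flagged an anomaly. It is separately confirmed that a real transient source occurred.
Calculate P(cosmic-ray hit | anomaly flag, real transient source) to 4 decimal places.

P(cosmic-ray hit | anomaly flag, real transient source) ≈ 0.0574

Under noisy-OR, P(anomaly flag | causes) = 1 − (1−0.034)·∏(1−qᵢ) over the active causes.
Numerator (weight on configurations with cosmic-ray hit): 0.95653×0.05 = 0.047827
The normalizing constant is 0.82612×0.95 + 0.95653×0.05 = 0.832641
P(cosmic-ray hit | anomaly flag, real transient source) = 0.047827/0.832641 ≈ 0.0574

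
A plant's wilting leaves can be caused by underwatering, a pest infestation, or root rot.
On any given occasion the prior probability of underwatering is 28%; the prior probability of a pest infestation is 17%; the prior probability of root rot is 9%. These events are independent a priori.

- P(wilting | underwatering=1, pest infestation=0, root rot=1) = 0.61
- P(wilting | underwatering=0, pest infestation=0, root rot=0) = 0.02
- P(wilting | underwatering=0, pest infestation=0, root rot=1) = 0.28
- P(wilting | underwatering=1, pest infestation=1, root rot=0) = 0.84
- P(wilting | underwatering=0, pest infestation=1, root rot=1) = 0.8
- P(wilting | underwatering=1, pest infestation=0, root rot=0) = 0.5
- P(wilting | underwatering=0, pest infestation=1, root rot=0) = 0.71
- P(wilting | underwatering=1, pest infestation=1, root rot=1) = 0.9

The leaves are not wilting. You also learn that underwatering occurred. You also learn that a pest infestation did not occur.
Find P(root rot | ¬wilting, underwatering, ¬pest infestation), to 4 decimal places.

P(root rot | ¬wilting, underwatering, ¬pest infestation) ≈ 0.0716

P(¬wilting | underwatering, ¬pest infestation) = 0.5·0.91 + 0.39·0.09 = 0.455000 + 0.035100 = 0.490100
Of this, 0.035100 comes from 0.39·0.09 (the root rot=true cases).
Hence the posterior is 0.035100/0.490100 ≈ 0.0716.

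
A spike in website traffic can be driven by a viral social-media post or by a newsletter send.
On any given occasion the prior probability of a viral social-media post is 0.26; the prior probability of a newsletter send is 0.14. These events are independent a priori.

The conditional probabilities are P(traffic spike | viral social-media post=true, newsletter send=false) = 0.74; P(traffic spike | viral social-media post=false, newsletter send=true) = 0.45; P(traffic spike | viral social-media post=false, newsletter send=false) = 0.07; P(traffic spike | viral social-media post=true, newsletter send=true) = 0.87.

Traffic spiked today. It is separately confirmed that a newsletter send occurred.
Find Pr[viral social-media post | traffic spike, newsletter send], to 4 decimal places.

For the numerator, keep only viral social-media post=true terms: 0.87×0.26 = 0.226200
Denominator P(traffic spike | newsletter send): 0.45×0.74 + 0.87×0.26 = 0.559200
P(viral social-media post | traffic spike, newsletter send) = 0.226200/0.559200 ≈ 0.4045

Pr[viral social-media post | traffic spike, newsletter send] ≈ 0.4045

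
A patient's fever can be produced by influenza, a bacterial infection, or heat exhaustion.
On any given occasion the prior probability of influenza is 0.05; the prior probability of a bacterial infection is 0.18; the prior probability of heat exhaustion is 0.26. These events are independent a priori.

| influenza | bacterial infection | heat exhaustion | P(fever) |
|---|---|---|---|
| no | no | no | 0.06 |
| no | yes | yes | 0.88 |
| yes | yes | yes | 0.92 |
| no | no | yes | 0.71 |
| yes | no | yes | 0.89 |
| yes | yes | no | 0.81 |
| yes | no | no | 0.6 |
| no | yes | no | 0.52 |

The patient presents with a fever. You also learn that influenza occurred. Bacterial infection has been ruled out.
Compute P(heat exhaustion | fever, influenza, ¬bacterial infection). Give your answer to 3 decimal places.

Numerator (weight on configurations with heat exhaustion): 0.89·0.26 = 0.231400
Denominator P(fever | influenza, ¬bacterial infection): 0.6·0.74 + 0.89·0.26 = 0.675400
P(heat exhaustion | fever, influenza, ¬bacterial infection) = 0.231400/0.675400 ≈ 0.343

P(heat exhaustion | fever, influenza, ¬bacterial infection) ≈ 0.343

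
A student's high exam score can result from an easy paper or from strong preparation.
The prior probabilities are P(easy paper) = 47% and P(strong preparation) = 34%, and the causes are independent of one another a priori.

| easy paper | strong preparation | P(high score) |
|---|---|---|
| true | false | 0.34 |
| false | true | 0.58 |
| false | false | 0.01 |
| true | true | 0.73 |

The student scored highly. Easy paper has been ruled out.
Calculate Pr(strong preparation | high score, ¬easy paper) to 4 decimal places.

Pr(strong preparation | high score, ¬easy paper) ≈ 0.9676

Enumerate both values of strong preparation and weight by the priors:
  P(high score | ¬easy paper) = 0.01*0.66 + 0.58*0.34
        = 0.006600 + 0.197200 = 0.203800
Configurations with strong preparation contribute 0.197200, so
  P(strong preparation | high score, ¬easy paper) = 0.197200 / 0.203800 ≈ 0.9676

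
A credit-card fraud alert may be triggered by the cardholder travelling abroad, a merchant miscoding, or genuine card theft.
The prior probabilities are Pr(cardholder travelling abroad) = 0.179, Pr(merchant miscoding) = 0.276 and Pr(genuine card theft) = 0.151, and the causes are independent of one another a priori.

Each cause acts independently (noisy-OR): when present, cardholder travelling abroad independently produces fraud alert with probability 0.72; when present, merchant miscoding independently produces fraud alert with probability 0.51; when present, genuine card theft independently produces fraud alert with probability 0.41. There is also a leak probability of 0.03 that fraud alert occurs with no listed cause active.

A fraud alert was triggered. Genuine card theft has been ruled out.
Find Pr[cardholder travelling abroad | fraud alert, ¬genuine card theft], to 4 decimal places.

Pr[cardholder travelling abroad | fraud alert, ¬genuine card theft] ≈ 0.5009

Under noisy-OR, P(fraud alert | causes) = 1 − (1−0.03)·∏(1−qᵢ) over the active causes.
P(fraud alert | ¬genuine card theft) = 0.03×0.821×0.724 + 0.5247×0.821×0.276 + 0.7284×0.179×0.724 + 0.866916×0.179×0.276 = 0.017832 + 0.118895 + 0.094398 + 0.042829 = 0.273954
Restricting to configurations with cardholder travelling abroad present: 0.094398 + 0.042829 = 0.137227.
So P(cardholder travelling abroad | fraud alert, ¬genuine card theft) = 0.137227/0.273954 ≈ 0.5009.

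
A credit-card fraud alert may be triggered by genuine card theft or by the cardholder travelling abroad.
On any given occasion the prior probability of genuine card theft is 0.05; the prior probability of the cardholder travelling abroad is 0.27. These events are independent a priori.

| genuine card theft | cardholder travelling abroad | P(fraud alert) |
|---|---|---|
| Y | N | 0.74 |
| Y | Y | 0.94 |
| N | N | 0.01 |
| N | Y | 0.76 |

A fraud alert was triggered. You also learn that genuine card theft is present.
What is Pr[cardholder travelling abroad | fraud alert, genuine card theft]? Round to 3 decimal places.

P(fraud alert | genuine card theft) = 0.74×0.73 + 0.94×0.27 = 0.540200 + 0.253800 = 0.794000
The cardholder travelling abroad-present share is 0.94×0.27 = 0.253800.
P(cardholder travelling abroad | fraud alert, genuine card theft) = 0.253800 / 0.794000 ≈ 0.320

Pr[cardholder travelling abroad | fraud alert, genuine card theft] ≈ 0.320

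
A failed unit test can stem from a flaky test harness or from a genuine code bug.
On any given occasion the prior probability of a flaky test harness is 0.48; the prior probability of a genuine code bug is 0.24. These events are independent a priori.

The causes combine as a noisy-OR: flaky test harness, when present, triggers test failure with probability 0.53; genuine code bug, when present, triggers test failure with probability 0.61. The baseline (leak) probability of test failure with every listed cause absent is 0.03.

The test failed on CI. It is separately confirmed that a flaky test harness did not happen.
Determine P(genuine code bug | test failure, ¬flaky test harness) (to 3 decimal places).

Under noisy-OR, P(test failure | causes) = 1 − (1−0.03)·∏(1−qᵢ) over the active causes.
Enumerate both values of genuine code bug and weight by the priors:
  P(test failure | ¬flaky test harness) = 0.03×0.76 + 0.6217×0.24
        = 0.022800 + 0.149208 = 0.172008
The terms with genuine code bug present sum to 0.149208, so
  P(genuine code bug | test failure, ¬flaky test harness) = 0.149208 / 0.172008 ≈ 0.867

P(genuine code bug | test failure, ¬flaky test harness) ≈ 0.867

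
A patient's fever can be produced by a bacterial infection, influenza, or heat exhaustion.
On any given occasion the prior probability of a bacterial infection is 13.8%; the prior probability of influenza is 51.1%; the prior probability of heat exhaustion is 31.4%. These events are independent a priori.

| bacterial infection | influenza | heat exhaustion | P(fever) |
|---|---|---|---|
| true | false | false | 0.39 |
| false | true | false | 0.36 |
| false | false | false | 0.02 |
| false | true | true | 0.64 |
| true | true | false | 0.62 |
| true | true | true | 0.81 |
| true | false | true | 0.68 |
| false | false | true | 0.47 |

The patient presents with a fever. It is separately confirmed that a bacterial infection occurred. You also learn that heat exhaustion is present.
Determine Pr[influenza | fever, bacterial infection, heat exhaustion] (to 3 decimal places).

Pr[influenza | fever, bacterial infection, heat exhaustion] ≈ 0.555

Numerator (weight on configurations with influenza): 0.81·0.511 = 0.413910
Denominator P(fever | bacterial infection, heat exhaustion): 0.68·0.489 + 0.81·0.511 = 0.746430
P(influenza | fever, bacterial infection, heat exhaustion) = 0.413910/0.746430 ≈ 0.555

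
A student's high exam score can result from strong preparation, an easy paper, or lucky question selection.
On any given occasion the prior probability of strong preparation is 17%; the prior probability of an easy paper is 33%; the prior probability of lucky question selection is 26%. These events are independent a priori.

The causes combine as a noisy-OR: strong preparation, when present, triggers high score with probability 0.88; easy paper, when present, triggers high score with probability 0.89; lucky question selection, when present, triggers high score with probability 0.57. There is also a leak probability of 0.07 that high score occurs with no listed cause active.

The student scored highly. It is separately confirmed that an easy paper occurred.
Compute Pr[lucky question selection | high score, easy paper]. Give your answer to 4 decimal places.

Pr[lucky question selection | high score, easy paper] ≈ 0.2703

Under noisy-OR, P(high score | causes) = 1 − (1−0.07)·∏(1−qᵢ) over the active causes.
By total probability over the 4 (strong preparation, lucky question selection) configurations:
  P(high score | easy paper) = 0.8977*0.83*0.74 + 0.956011*0.83*0.26 + 0.987724*0.17*0.74 + 0.994721*0.17*0.26
        = 0.551367 + 0.206307 + 0.124256 + 0.043967 = 0.925897
Configurations with lucky question selection contribute 0.250274, so
  P(lucky question selection | high score, easy paper) = 0.250274 / 0.925897 ≈ 0.2703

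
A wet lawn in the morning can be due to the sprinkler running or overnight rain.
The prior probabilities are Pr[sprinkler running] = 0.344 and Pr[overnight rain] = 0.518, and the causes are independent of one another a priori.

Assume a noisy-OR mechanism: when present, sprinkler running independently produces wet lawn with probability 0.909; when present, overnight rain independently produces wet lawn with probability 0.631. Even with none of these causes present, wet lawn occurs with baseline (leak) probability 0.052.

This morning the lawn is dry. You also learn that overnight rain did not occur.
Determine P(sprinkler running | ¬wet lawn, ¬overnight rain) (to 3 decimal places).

P(sprinkler running | ¬wet lawn, ¬overnight rain) ≈ 0.046

Under noisy-OR, P(wet lawn | causes) = 1 − (1−0.052)·∏(1−qᵢ) over the active causes.
P(¬wet lawn | ¬overnight rain) = 0.948·0.656 + 0.086268·0.344 = 0.621888 + 0.029676 = 0.651564
Restricting to configurations with sprinkler running present: 0.086268·0.344 = 0.029676.
P(sprinkler running | ¬wet lawn, ¬overnight rain) = 0.029676 / 0.651564 ≈ 0.046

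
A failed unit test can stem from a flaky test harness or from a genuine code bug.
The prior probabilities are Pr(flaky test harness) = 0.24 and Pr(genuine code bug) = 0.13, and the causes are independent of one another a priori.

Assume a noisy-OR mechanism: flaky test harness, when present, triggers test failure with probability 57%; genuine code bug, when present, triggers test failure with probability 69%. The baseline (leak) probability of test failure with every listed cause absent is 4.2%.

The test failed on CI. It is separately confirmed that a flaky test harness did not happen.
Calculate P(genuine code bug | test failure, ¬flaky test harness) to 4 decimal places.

Under noisy-OR, P(test failure | causes) = 1 − (1−0.042)·∏(1−qᵢ) over the active causes.
Numerator (weight on configurations with genuine code bug): 0.70302·0.13 = 0.091393
Normalizer over all consistent configurations: 0.042·0.87 + 0.70302·0.13 = 0.127933
Posterior = 0.091393 / 0.127933 ≈ 0.7144

P(genuine code bug | test failure, ¬flaky test harness) ≈ 0.7144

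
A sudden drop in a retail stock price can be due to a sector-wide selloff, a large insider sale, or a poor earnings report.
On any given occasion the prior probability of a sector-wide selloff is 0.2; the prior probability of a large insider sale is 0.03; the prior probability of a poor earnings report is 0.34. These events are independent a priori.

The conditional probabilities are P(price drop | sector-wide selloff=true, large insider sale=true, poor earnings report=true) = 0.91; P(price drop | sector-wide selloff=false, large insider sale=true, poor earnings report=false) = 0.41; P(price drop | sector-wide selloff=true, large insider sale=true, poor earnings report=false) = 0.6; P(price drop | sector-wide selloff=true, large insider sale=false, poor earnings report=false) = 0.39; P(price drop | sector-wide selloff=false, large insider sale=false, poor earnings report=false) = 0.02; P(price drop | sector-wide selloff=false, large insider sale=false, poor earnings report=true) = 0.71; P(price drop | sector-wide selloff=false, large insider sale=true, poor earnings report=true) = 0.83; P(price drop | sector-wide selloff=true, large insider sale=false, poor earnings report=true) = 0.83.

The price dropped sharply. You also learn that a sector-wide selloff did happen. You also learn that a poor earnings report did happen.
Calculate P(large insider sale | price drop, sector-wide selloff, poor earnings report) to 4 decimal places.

P(large insider sale | price drop, sector-wide selloff, poor earnings report) ≈ 0.0328

For the numerator, keep only large insider sale=true terms: 0.91×0.03 = 0.027300
Denominator P(price drop | sector-wide selloff, poor earnings report): 0.83×0.97 + 0.91×0.03 = 0.832400
Posterior = 0.027300 / 0.832400 ≈ 0.0328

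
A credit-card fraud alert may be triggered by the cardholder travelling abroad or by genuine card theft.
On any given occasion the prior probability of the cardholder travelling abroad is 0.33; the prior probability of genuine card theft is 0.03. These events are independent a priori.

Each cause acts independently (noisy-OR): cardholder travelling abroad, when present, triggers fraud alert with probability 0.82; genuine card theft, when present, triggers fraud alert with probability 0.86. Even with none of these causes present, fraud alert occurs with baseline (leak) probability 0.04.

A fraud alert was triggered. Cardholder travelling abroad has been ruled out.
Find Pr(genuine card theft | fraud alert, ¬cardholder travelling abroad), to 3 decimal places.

Under noisy-OR, P(fraud alert | causes) = 1 − (1−0.04)·∏(1−qᵢ) over the active causes.
P(fraud alert | ¬cardholder travelling abroad) = 0.04*0.97 + 0.8656*0.03 = 0.038800 + 0.025968 = 0.064768
The genuine card theft-present share is 0.8656*0.03 = 0.025968.
P(genuine card theft | fraud alert, ¬cardholder travelling abroad) = 0.025968 / 0.064768 ≈ 0.401

Pr(genuine card theft | fraud alert, ¬cardholder travelling abroad) ≈ 0.401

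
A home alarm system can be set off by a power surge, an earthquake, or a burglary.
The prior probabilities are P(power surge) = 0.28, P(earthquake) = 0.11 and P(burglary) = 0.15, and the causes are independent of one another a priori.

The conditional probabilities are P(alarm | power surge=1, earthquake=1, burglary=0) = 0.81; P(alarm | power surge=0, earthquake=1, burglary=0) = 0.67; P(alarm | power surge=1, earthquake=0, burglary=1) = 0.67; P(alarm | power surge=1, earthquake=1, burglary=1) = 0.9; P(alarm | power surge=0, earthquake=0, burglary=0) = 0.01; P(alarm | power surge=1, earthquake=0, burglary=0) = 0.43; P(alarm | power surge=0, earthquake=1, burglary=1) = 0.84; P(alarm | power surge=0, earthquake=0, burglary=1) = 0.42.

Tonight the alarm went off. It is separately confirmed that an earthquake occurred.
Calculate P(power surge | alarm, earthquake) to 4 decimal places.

P(alarm | earthquake) = 0.67·0.72·0.85 + 0.84·0.72·0.15 + 0.81·0.28·0.85 + 0.9·0.28·0.15 = 0.410040 + 0.090720 + 0.192780 + 0.037800 = 0.731340
Restricting to configurations with power surge present: 0.192780 + 0.037800 = 0.230580.
Hence the posterior is 0.230580/0.731340 ≈ 0.3153.

P(power surge | alarm, earthquake) ≈ 0.3153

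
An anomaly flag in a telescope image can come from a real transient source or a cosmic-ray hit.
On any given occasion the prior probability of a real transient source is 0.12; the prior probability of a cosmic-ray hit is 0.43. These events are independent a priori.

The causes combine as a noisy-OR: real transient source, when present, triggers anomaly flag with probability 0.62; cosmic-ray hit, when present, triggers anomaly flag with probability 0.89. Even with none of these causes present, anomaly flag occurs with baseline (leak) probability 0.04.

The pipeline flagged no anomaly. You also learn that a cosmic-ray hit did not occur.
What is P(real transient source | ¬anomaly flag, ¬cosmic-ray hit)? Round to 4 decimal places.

P(real transient source | ¬anomaly flag, ¬cosmic-ray hit) ≈ 0.0493

Under noisy-OR, P(anomaly flag | causes) = 1 − (1−0.04)·∏(1−qᵢ) over the active causes.
P(¬anomaly flag | ¬cosmic-ray hit) = 0.96*0.88 + 0.3648*0.12 = 0.844800 + 0.043776 = 0.888576
Of this, 0.043776 comes from 0.3648*0.12 (the real transient source=true cases).
Hence the posterior is 0.043776/0.888576 ≈ 0.0493.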